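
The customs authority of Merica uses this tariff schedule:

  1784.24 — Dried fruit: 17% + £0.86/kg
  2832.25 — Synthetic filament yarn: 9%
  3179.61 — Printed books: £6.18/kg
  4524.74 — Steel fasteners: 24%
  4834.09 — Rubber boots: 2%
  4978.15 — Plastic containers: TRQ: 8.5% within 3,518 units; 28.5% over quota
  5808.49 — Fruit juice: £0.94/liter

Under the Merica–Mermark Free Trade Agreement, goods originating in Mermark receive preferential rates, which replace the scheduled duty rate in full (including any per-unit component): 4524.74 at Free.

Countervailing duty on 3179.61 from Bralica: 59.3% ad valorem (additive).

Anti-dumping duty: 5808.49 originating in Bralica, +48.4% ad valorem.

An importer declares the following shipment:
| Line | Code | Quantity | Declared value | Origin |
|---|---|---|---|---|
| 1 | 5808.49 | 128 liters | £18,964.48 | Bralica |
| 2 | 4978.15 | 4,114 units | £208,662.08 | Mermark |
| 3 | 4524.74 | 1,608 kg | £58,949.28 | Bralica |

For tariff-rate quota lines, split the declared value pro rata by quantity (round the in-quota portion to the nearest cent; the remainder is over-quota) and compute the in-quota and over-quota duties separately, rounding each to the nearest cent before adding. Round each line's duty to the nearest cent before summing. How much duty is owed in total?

£47,229.06

Line 1 (5808.49, Bralica, 128 liters, £18,964.48):
Base rate for 5808.49 is £0.94/liter.
Additional duty on 5808.49 from Bralica: +48.4% ad valorem. Applied ad valorem rate = 48.4%.
Duty = £18,964.48 × 48.4% + 128 × £0.94 = £9,299.13.
Line 2 (4978.15, Mermark, 4,114 units, £208,662.08):
Code 4978.15 is under a tariff-rate quota (threshold 3,518 units). In-quota: 3,518 units at 8.5%; over-quota: 596 units at 28.5%.
Pro-rata value split: in-quota = £208,662.08 × 3,518/4,114 = £178,432.96; over-quota = £208,662.08 − £178,432.96 = £30,229.12.
In-quota duty = £178,432.96 × 8.5% = £15,166.80. Over-quota duty = £30,229.12 × 28.5% = £8,615.30.
Line duty = £15,166.80 + £8,615.30 = £23,782.10.
Line 3 (4524.74, Bralica, 1,608 kg, £58,949.28):
Base rate for 4524.74 is 24%.
4524.74 has an FTA preferential rate, but origin Bralica is not Mermark; base rate stands.
Duty = £58,949.28 × 24% = £14,147.83.
Total = £9,299.13 + £23,782.10 + £14,147.83 = £47,229.06.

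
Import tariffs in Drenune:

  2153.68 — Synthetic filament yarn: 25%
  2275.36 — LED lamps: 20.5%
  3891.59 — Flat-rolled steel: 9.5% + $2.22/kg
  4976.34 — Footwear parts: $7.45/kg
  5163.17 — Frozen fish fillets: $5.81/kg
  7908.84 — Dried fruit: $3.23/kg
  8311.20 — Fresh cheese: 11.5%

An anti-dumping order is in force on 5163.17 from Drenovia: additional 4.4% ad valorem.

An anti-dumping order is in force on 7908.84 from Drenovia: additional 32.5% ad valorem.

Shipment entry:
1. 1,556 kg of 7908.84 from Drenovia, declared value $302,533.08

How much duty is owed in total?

Line 1 (7908.84, Drenovia, 1,556 kg, $302,533.08):
Base rate for 7908.84 is $3.23/kg.
Additional duty on 7908.84 from Drenovia: +32.5% ad valorem. Applied ad valorem rate = 32.5%.
Duty = $302,533.08 × 32.5% + 1,556 × $3.23 = $103,349.13.

$103,349.13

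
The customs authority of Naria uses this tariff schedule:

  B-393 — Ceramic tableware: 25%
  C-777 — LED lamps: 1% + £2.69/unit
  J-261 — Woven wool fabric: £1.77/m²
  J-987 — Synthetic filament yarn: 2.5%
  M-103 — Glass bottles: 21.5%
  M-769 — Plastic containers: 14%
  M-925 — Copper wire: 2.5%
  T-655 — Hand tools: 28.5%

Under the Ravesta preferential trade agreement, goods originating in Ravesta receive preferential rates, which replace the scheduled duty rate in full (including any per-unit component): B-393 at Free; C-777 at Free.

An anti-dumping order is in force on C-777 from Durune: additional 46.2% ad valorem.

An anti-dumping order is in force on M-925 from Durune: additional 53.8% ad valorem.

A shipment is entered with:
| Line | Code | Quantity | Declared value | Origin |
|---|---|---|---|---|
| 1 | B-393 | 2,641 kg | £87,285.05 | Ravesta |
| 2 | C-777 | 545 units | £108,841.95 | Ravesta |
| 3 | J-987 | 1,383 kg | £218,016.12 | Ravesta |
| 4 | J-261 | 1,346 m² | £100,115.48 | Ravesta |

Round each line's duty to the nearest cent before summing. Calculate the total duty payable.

£7,832.82

Line 1 (B-393, Ravesta, 2,641 kg, £87,285.05):
Base rate for B-393 is 25%.
Origin Ravesta qualifies under the Naria–Ravesta agreement and B-393 is covered: preferential rate Free applies instead.
Duty = £87,285.05 × 0% = £0.00.
Line 2 (C-777, Ravesta, 545 units, £108,841.95):
Base rate for C-777 is 1% + £2.69/unit.
Origin Ravesta qualifies under the Naria–Ravesta agreement and C-777 is covered: preferential rate Free applies instead.
The additional-duty order on C-777 targets Durune, not Ravesta; it does not apply.
Duty = £108,841.95 × 0% = £0.00.
Line 3 (J-987, Ravesta, 1,383 kg, £218,016.12):
Base rate for J-987 is 2.5%.
Origin Ravesta is the FTA partner but J-987 is not on the preference list; base rate stands.
Duty = £218,016.12 × 2.5% = £5,450.40.
Line 4 (J-261, Ravesta, 1,346 m², £100,115.48):
Base rate for J-261 is £1.77/m².
Origin Ravesta is the FTA partner but J-261 is not on the preference list; base rate stands.
Duty = 1,346 × £1.77 = £2,382.42.
Total = £0.00 + £0.00 + £5,450.40 + £2,382.42 = £7,832.82.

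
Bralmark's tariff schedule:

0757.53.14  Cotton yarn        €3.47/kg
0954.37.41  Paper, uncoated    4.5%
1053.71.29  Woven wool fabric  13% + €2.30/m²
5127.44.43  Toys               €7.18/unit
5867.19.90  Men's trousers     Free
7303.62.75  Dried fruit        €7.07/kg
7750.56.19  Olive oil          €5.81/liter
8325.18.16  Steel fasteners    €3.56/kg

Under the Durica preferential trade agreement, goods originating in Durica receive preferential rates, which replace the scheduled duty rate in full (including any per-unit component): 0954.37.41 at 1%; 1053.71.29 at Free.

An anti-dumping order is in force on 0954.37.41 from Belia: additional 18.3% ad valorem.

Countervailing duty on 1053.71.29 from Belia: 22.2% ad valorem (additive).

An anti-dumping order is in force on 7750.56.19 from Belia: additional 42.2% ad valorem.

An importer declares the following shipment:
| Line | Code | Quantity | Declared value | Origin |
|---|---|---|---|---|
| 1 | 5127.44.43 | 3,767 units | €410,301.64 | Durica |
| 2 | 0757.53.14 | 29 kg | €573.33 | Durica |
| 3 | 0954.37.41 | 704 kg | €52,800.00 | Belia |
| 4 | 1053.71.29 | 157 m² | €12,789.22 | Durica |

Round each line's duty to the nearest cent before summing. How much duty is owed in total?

€39,186.09

Line 1 (5127.44.43, Durica, 3,767 units, €410,301.64):
Base rate for 5127.44.43 is €7.18/unit.
Origin Durica is the FTA partner but 5127.44.43 is not on the preference list; base rate stands.
Duty = 3,767 × €7.18 = €27,047.06.
Line 2 (0757.53.14, Durica, 29 kg, €573.33):
Base rate for 0757.53.14 is €3.47/kg.
Origin Durica is the FTA partner but 0757.53.14 is not on the preference list; base rate stands.
Duty = 29 × €3.47 = €100.63.
Line 3 (0954.37.41, Belia, 704 kg, €52,800.00):
Base rate for 0954.37.41 is 4.5%.
0954.37.41 has an FTA preferential rate, but origin Belia is not Durica; base rate stands.
Additional duty on 0954.37.41 from Belia: +18.3%. Applied ad valorem rate: 4.5% + 18.3% = 22.8%.
Duty = €52,800.00 × 22.8% = €12,038.40.
Line 4 (1053.71.29, Durica, 157 m², €12,789.22):
Base rate for 1053.71.29 is 13% + €2.30/m².
Origin Durica qualifies under the Bralmark–Durica agreement and 1053.71.29 is covered: preferential rate Free applies instead.
The additional-duty order on 1053.71.29 targets Belia, not Durica; it does not apply.
Duty = €12,789.22 × 0% = €0.00.
Total = €27,047.06 + €100.63 + €12,038.40 + €0.00 = €39,186.09.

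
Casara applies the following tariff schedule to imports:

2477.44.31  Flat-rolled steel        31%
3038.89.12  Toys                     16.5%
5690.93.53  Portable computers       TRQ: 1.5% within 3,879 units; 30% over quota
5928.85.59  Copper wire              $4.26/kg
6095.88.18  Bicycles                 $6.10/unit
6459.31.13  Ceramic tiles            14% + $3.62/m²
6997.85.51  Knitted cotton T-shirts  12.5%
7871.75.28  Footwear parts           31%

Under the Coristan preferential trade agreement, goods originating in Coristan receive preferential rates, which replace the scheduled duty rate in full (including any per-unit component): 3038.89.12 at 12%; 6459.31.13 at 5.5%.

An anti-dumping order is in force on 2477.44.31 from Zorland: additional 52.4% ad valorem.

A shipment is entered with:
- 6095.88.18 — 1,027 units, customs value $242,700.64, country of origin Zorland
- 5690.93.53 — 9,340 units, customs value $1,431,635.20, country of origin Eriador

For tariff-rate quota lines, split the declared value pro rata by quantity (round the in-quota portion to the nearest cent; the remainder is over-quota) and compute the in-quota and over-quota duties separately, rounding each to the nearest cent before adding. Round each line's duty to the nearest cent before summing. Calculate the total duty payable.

Line 1 (6095.88.18, Zorland, 1,027 units, $242,700.64):
Base rate for 6095.88.18 is $6.10/unit.
Duty = 1,027 × $6.10 = $6,264.70.
Line 2 (5690.93.53, Eriador, 9,340 units, $1,431,635.20):
Code 5690.93.53 is under a tariff-rate quota (threshold 3,879 units). In-quota: 3,879 units at 1.5%; over-quota: 5,461 units at 30%.
Pro-rata value split: in-quota = $1,431,635.20 × 3,879/9,340 = $594,573.12; over-quota = $1,431,635.20 − $594,573.12 = $837,062.08.
In-quota duty = $594,573.12 × 1.5% = $8,918.60. Over-quota duty = $837,062.08 × 30% = $251,118.62.
Line duty = $8,918.60 + $251,118.62 = $260,037.22.
Total = $6,264.70 + $260,037.22 = $266,301.92.

$266,301.92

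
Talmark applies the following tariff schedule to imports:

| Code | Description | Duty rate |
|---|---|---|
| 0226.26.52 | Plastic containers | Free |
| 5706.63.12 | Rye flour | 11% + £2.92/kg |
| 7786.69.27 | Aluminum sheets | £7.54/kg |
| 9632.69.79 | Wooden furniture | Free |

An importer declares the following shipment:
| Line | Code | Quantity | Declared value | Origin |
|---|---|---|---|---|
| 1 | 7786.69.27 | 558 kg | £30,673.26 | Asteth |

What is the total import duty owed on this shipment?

Line 1 (7786.69.27, Asteth, 558 kg, £30,673.26):
Base rate for 7786.69.27 is £7.54/kg.
Duty = 558 × £7.54 = £4,207.32.

£4,207.32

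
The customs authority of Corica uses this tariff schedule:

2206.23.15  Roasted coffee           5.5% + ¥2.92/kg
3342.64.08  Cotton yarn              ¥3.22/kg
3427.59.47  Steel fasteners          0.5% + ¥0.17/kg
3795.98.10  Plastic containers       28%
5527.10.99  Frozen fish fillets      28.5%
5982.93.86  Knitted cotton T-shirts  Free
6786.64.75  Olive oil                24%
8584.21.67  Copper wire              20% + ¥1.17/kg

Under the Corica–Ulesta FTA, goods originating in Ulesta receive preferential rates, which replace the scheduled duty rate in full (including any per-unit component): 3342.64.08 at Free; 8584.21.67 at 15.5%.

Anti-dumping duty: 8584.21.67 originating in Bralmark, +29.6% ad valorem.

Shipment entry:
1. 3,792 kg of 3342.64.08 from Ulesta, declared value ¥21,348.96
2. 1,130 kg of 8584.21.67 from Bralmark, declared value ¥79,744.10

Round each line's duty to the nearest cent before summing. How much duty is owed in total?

¥40,875.17

Line 1 (3342.64.08, Ulesta, 3,792 kg, ¥21,348.96):
Base rate for 3342.64.08 is ¥3.22/kg.
Origin Ulesta qualifies under the Corica–Ulesta agreement and 3342.64.08 is covered: preferential rate Free applies instead.
Duty = ¥21,348.96 × 0% = ¥0.00.
Line 2 (8584.21.67, Bralmark, 1,130 kg, ¥79,744.10):
Base rate for 8584.21.67 is 20% + ¥1.17/kg.
8584.21.67 has an FTA preferential rate, but origin Bralmark is not Ulesta; base rate stands.
Additional duty on 8584.21.67 from Bralmark: +29.6%. Applied ad valorem rate: 20% + 29.6% = 49.6%.
Duty = ¥79,744.10 × 49.6% + 1,130 × ¥1.17 = ¥40,875.17.
Total = ¥0.00 + ¥40,875.17 = ¥40,875.17.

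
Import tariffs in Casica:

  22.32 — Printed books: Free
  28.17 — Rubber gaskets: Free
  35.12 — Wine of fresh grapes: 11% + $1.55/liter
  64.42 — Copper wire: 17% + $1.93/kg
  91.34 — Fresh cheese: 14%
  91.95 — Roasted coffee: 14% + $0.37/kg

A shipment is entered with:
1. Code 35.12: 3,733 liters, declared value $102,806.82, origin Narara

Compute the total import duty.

$17,094.90

Line 1 (35.12, Narara, 3,733 liters, $102,806.82):
Base rate for 35.12 is 11% + $1.55/liter.
Duty = $102,806.82 × 11% + 3,733 × $1.55 = $17,094.90.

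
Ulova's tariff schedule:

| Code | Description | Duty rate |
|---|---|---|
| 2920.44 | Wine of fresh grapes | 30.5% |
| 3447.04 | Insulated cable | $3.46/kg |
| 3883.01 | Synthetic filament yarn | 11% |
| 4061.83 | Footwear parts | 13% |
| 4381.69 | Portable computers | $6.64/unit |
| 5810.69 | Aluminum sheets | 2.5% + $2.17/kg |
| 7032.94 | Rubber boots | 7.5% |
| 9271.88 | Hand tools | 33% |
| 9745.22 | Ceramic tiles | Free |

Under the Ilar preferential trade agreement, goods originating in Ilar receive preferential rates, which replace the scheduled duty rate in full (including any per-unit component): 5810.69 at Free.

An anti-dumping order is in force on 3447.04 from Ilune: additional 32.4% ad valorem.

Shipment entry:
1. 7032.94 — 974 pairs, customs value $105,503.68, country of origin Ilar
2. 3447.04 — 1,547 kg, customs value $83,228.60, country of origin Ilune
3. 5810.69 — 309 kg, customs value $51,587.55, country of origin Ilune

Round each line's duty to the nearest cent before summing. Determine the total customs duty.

Line 1 (7032.94, Ilar, 974 pairs, $105,503.68):
Base rate for 7032.94 is 7.5%.
Origin Ilar is the FTA partner but 7032.94 is not on the preference list; base rate stands.
Duty = $105,503.68 × 7.5% = $7,912.78.
Line 2 (3447.04, Ilune, 1,547 kg, $83,228.60):
Base rate for 3447.04 is $3.46/kg.
Additional duty on 3447.04 from Ilune: +32.4% ad valorem. Applied ad valorem rate = 32.4%.
Duty = $83,228.60 × 32.4% + 1,547 × $3.46 = $32,318.69.
Line 3 (5810.69, Ilune, 309 kg, $51,587.55):
Base rate for 5810.69 is 2.5% + $2.17/kg.
5810.69 has an FTA preferential rate, but origin Ilune is not Ilar; base rate stands.
Duty = $51,587.55 × 2.5% + 309 × $2.17 = $1,960.22.
Total = $7,912.78 + $32,318.69 + $1,960.22 = $42,191.69.

$42,191.69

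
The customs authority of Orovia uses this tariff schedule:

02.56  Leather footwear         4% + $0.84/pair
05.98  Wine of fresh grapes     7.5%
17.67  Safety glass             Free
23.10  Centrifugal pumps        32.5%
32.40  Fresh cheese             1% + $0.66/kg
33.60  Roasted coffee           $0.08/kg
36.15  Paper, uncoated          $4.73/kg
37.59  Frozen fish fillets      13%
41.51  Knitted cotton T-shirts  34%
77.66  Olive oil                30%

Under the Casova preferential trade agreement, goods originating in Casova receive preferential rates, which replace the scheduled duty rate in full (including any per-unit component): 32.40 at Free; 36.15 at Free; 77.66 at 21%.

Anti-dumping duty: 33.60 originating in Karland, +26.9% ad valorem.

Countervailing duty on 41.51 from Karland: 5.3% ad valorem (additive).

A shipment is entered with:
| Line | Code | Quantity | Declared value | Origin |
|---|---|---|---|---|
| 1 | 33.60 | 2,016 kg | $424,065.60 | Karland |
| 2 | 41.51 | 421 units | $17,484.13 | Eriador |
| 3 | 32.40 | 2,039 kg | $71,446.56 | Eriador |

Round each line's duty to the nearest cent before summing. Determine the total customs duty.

Line 1 (33.60, Karland, 2,016 kg, $424,065.60):
Base rate for 33.60 is $0.08/kg.
Additional duty on 33.60 from Karland: +26.9% ad valorem. Applied ad valorem rate = 26.9%.
Duty = $424,065.60 × 26.9% + 2,016 × $0.08 = $114,234.93.
Line 2 (41.51, Eriador, 421 units, $17,484.13):
Base rate for 41.51 is 34%.
The additional-duty order on 41.51 targets Karland, not Eriador; it does not apply.
Duty = $17,484.13 × 34% = $5,944.60.
Line 3 (32.40, Eriador, 2,039 kg, $71,446.56):
Base rate for 32.40 is 1% + $0.66/kg.
32.40 has an FTA preferential rate, but origin Eriador is not Casova; base rate stands.
Duty = $71,446.56 × 1% + 2,039 × $0.66 = $2,060.21.
Total = $114,234.93 + $5,944.60 + $2,060.21 = $122,239.74.

$122,239.74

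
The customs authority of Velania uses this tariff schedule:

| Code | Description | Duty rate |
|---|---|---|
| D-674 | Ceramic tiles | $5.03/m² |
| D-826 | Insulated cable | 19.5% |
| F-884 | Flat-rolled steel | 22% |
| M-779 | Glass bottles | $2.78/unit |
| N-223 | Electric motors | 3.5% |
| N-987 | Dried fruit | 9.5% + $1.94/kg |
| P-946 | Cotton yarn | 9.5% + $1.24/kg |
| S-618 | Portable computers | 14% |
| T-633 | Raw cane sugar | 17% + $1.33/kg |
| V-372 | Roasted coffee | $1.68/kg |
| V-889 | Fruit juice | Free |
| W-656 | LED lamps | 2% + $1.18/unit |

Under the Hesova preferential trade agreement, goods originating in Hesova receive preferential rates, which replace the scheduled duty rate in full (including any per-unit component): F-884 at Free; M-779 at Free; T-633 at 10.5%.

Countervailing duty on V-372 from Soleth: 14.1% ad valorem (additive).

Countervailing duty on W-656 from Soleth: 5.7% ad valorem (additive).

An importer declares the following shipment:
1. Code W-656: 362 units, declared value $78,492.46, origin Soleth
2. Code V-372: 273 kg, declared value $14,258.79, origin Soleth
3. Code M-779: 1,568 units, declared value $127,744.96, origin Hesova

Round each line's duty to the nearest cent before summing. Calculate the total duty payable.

Line 1 (W-656, Soleth, 362 units, $78,492.46):
Base rate for W-656 is 2% + $1.18/unit.
Additional duty on W-656 from Soleth: +5.7%. Applied ad valorem rate: 2% + 5.7% = 7.7%.
Duty = $78,492.46 × 7.7% + 362 × $1.18 = $6,471.08.
Line 2 (V-372, Soleth, 273 kg, $14,258.79):
Base rate for V-372 is $1.68/kg.
Additional duty on V-372 from Soleth: +14.1% ad valorem. Applied ad valorem rate = 14.1%.
Duty = $14,258.79 × 14.1% + 273 × $1.68 = $2,469.13.
Line 3 (M-779, Hesova, 1,568 units, $127,744.96):
Base rate for M-779 is $2.78/unit.
Origin Hesova qualifies under the Velania–Hesova agreement and M-779 is covered: preferential rate Free applies instead.
Duty = $127,744.96 × 0% = $0.00.
Total = $6,471.08 + $2,469.13 + $0.00 = $8,940.21.

$8,940.21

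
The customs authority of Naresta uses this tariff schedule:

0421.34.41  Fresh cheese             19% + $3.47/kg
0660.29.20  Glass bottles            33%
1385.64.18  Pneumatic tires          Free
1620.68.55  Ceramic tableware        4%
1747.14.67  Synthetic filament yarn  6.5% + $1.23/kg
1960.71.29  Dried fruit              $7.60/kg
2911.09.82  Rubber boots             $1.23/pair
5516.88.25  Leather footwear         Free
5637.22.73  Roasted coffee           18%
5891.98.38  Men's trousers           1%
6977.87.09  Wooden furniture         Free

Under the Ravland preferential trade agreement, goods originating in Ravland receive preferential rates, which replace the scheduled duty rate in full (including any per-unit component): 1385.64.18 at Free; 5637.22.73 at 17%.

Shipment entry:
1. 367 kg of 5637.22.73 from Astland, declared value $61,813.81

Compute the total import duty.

$11,126.49

Line 1 (5637.22.73, Astland, 367 kg, $61,813.81):
Base rate for 5637.22.73 is 18%.
5637.22.73 has an FTA preferential rate, but origin Astland is not Ravland; base rate stands.
Duty = $61,813.81 × 18% = $11,126.49.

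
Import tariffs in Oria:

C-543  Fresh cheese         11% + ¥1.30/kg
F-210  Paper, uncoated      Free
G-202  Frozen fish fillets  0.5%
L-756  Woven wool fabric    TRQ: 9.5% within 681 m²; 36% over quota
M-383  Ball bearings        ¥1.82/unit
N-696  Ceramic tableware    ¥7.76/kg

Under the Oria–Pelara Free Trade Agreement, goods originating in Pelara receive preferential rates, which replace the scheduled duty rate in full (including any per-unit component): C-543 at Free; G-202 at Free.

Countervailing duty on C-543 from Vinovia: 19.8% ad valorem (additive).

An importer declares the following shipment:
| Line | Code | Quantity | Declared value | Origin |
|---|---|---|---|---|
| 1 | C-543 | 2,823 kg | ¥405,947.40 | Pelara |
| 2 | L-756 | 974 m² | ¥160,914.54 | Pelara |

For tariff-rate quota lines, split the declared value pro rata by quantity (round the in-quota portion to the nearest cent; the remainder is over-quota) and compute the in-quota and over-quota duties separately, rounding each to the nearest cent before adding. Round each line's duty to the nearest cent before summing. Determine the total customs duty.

Line 1 (C-543, Pelara, 2,823 kg, ¥405,947.40):
Base rate for C-543 is 11% + ¥1.30/kg.
Origin Pelara qualifies under the Oria–Pelara agreement and C-543 is covered: preferential rate Free applies instead.
The additional-duty order on C-543 targets Vinovia, not Pelara; it does not apply.
Duty = ¥405,947.40 × 0% = ¥0.00.
Line 2 (L-756, Pelara, 974 m², ¥160,914.54):
Code L-756 is under a tariff-rate quota (threshold 681 m²). In-quota: 681 m² at 9.5%; over-quota: 293 m² at 36%.
Pro-rata value split: in-quota = ¥160,914.54 × 681/974 = ¥112,508.01; over-quota = ¥160,914.54 − ¥112,508.01 = ¥48,406.53.
In-quota duty = ¥112,508.01 × 9.5% = ¥10,688.26. Over-quota duty = ¥48,406.53 × 36% = ¥17,426.35.
Line duty = ¥10,688.26 + ¥17,426.35 = ¥28,114.61.
Total = ¥0.00 + ¥28,114.61 = ¥28,114.61.

¥28,114.61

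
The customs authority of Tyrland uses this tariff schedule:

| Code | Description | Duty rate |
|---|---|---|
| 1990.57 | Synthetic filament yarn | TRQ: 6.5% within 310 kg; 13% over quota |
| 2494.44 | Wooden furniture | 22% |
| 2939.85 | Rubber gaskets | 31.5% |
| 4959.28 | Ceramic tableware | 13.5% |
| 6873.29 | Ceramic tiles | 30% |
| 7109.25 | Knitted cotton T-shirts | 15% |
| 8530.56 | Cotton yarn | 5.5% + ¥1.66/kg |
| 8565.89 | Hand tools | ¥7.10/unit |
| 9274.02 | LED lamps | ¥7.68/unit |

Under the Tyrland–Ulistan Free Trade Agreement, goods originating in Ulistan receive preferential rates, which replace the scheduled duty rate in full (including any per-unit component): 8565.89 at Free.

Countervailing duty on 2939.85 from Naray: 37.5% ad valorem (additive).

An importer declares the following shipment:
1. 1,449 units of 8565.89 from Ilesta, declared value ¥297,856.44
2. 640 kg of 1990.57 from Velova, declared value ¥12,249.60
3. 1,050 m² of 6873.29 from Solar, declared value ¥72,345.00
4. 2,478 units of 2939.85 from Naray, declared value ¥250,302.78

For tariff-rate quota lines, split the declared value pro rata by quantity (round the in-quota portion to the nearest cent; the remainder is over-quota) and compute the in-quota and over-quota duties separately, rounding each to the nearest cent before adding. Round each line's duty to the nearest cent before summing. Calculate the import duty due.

¥205,907.10

Line 1 (8565.89, Ilesta, 1,449 units, ¥297,856.44):
Base rate for 8565.89 is ¥7.10/unit.
8565.89 has an FTA preferential rate, but origin Ilesta is not Ulistan; base rate stands.
Duty = 1,449 × ¥7.10 = ¥10,287.90.
Line 2 (1990.57, Velova, 640 kg, ¥12,249.60):
Code 1990.57 is under a tariff-rate quota (threshold 310 kg). In-quota: 310 kg at 6.5%; over-quota: 330 kg at 13%.
Pro-rata value split: in-quota = ¥12,249.60 × 310/640 = ¥5,933.40; over-quota = ¥12,249.60 − ¥5,933.40 = ¥6,316.20.
In-quota duty = ¥5,933.40 × 6.5% = ¥385.67. Over-quota duty = ¥6,316.20 × 13% = ¥821.11.
Line duty = ¥385.67 + ¥821.11 = ¥1,206.78.
Line 3 (6873.29, Solar, 1,050 m², ¥72,345.00):
Base rate for 6873.29 is 30%.
Duty = ¥72,345.00 × 30% = ¥21,703.50.
Line 4 (2939.85, Naray, 2,478 units, ¥250,302.78):
Base rate for 2939.85 is 31.5%.
Additional duty on 2939.85 from Naray: +37.5%. Applied ad valorem rate: 31.5% + 37.5% = 69%.
Duty = ¥250,302.78 × 69% = ¥172,708.92.
Total = ¥10,287.90 + ¥1,206.78 + ¥21,703.50 + ¥172,708.92 = ¥205,907.10.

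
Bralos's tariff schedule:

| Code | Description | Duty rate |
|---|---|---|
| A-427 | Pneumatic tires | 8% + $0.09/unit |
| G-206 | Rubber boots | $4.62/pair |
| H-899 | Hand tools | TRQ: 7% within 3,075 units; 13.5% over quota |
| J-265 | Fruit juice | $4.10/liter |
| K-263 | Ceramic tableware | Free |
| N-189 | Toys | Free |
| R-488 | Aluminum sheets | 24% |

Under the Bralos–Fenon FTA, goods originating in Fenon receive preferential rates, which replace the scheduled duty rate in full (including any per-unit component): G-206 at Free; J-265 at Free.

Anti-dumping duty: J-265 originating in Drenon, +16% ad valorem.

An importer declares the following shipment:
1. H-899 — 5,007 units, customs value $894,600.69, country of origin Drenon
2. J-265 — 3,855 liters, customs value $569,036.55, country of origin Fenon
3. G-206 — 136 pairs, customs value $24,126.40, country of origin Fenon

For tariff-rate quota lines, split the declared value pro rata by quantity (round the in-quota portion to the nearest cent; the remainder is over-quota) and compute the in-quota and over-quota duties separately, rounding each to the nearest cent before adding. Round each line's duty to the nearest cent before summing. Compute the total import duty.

Line 1 (H-899, Drenon, 5,007 units, $894,600.69):
Code H-899 is under a tariff-rate quota (threshold 3,075 units). In-quota: 3,075 units at 7%; over-quota: 1,932 units at 13.5%.
Pro-rata value split: in-quota = $894,600.69 × 3,075/5,007 = $549,410.25; over-quota = $894,600.69 − $549,410.25 = $345,190.44.
In-quota duty = $549,410.25 × 7% = $38,458.72. Over-quota duty = $345,190.44 × 13.5% = $46,600.71.
Line duty = $38,458.72 + $46,600.71 = $85,059.43.
Line 2 (J-265, Fenon, 3,855 liters, $569,036.55):
Base rate for J-265 is $4.10/liter.
Origin Fenon qualifies under the Bralos–Fenon agreement and J-265 is covered: preferential rate Free applies instead.
The additional-duty order on J-265 targets Drenon, not Fenon; it does not apply.
Duty = $569,036.55 × 0% = $0.00.
Line 3 (G-206, Fenon, 136 pairs, $24,126.40):
Base rate for G-206 is $4.62/pair.
Origin Fenon qualifies under the Bralos–Fenon agreement and G-206 is covered: preferential rate Free applies instead.
Duty = $24,126.40 × 0% = $0.00.
Total = $85,059.43 + $0.00 + $0.00 = $85,059.43.

$85,059.43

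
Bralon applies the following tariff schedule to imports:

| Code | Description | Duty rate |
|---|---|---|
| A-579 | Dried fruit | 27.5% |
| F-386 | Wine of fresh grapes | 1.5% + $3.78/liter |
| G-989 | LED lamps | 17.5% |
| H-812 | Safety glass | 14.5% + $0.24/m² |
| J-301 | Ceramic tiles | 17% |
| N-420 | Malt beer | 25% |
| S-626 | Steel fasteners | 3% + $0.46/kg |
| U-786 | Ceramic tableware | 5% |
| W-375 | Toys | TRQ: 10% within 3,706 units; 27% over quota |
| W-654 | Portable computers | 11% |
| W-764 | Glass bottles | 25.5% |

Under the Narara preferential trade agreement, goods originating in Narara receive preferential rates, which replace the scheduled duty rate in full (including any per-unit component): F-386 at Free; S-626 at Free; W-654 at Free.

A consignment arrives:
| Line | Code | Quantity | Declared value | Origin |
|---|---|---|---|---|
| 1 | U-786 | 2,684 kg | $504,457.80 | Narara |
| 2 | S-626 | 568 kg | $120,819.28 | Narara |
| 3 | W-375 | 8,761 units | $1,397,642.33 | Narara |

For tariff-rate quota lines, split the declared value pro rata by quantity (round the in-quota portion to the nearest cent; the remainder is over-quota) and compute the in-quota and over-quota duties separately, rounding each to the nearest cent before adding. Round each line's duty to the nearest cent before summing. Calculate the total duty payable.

Line 1 (U-786, Narara, 2,684 kg, $504,457.80):
Base rate for U-786 is 5%.
Origin Narara is the FTA partner but U-786 is not on the preference list; base rate stands.
Duty = $504,457.80 × 5% = $25,222.89.
Line 2 (S-626, Narara, 568 kg, $120,819.28):
Base rate for S-626 is 3% + $0.46/kg.
Origin Narara qualifies under the Bralon–Narara agreement and S-626 is covered: preferential rate Free applies instead.
Duty = $120,819.28 × 0% = $0.00.
Line 3 (W-375, Narara, 8,761 units, $1,397,642.33):
Code W-375 is under a tariff-rate quota (threshold 3,706 units). In-quota: 3,706 units at 10%; over-quota: 5,055 units at 27%.
Pro-rata value split: in-quota = $1,397,642.33 × 3,706/8,761 = $591,218.18; over-quota = $1,397,642.33 − $591,218.18 = $806,424.15.
In-quota duty = $591,218.18 × 10% = $59,121.82. Over-quota duty = $806,424.15 × 27% = $217,734.52.
Line duty = $59,121.82 + $217,734.52 = $276,856.34.
Total = $25,222.89 + $0.00 + $276,856.34 = $302,079.23.

$302,079.23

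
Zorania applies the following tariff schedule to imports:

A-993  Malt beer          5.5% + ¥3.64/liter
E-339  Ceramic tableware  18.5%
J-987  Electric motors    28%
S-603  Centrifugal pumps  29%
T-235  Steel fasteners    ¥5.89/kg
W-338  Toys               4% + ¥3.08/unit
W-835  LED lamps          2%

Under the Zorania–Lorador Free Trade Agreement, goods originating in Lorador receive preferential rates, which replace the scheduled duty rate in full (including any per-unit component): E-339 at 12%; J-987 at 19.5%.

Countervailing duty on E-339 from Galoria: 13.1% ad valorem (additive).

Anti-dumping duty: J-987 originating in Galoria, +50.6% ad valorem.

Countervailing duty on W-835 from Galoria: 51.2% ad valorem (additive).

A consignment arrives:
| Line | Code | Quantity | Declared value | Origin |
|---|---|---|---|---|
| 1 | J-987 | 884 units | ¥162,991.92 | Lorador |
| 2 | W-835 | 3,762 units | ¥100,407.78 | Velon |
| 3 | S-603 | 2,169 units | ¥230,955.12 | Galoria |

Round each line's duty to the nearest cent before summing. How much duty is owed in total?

¥100,768.56

Line 1 (J-987, Lorador, 884 units, ¥162,991.92):
Base rate for J-987 is 28%.
Origin Lorador qualifies under the Zorania–Lorador agreement and J-987 is covered: preferential rate 19.5% applies instead.
The additional-duty order on J-987 targets Galoria, not Lorador; it does not apply.
Duty = ¥162,991.92 × 19.5% = ¥31,783.42.
Line 2 (W-835, Velon, 3,762 units, ¥100,407.78):
Base rate for W-835 is 2%.
The additional-duty order on W-835 targets Galoria, not Velon; it does not apply.
Duty = ¥100,407.78 × 2% = ¥2,008.16.
Line 3 (S-603, Galoria, 2,169 units, ¥230,955.12):
Base rate for S-603 is 29%.
Duty = ¥230,955.12 × 29% = ¥66,976.98.
Total = ¥31,783.42 + ¥2,008.16 + ¥66,976.98 = ¥100,768.56.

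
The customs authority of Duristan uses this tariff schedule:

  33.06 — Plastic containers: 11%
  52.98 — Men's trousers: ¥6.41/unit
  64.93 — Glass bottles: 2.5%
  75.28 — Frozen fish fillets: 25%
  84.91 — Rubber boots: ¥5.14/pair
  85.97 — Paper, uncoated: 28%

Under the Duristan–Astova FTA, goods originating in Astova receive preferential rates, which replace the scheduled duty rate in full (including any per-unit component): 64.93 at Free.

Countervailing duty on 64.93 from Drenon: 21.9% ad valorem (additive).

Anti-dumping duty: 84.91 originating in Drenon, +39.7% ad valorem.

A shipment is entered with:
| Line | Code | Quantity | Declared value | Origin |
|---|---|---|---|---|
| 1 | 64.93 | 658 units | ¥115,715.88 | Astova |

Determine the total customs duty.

¥0.00

Line 1 (64.93, Astova, 658 units, ¥115,715.88):
Base rate for 64.93 is 2.5%.
Origin Astova qualifies under the Duristan–Astova agreement and 64.93 is covered: preferential rate Free applies instead.
The additional-duty order on 64.93 targets Drenon, not Astova; it does not apply.
Duty = ¥115,715.88 × 0% = ¥0.00.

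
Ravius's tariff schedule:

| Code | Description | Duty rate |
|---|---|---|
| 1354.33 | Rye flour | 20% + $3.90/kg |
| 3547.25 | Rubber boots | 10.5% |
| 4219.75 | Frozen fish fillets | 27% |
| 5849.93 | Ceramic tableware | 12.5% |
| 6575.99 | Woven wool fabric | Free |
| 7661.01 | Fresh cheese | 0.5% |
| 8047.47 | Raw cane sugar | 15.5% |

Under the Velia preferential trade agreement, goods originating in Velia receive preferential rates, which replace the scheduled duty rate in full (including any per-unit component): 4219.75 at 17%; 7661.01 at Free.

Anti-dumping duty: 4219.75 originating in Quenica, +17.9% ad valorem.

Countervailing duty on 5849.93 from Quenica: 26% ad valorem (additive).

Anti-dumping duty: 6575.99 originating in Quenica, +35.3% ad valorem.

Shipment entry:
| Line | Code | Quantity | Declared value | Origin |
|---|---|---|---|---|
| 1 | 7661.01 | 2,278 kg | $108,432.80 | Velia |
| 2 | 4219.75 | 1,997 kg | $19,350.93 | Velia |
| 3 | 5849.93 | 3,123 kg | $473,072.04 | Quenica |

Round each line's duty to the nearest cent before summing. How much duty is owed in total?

$185,422.40

Line 1 (7661.01, Velia, 2,278 kg, $108,432.80):
Base rate for 7661.01 is 0.5%.
Origin Velia qualifies under the Ravius–Velia agreement and 7661.01 is covered: preferential rate Free applies instead.
Duty = $108,432.80 × 0% = $0.00.
Line 2 (4219.75, Velia, 1,997 kg, $19,350.93):
Base rate for 4219.75 is 27%.
Origin Velia qualifies under the Ravius–Velia agreement and 4219.75 is covered: preferential rate 17% applies instead.
The additional-duty order on 4219.75 targets Quenica, not Velia; it does not apply.
Duty = $19,350.93 × 17% = $3,289.66.
Line 3 (5849.93, Quenica, 3,123 kg, $473,072.04):
Base rate for 5849.93 is 12.5%.
Additional duty on 5849.93 from Quenica: +26%. Applied ad valorem rate: 12.5% + 26% = 38.5%.
Duty = $473,072.04 × 38.5% = $182,132.74.
Total = $0.00 + $3,289.66 + $182,132.74 = $185,422.40.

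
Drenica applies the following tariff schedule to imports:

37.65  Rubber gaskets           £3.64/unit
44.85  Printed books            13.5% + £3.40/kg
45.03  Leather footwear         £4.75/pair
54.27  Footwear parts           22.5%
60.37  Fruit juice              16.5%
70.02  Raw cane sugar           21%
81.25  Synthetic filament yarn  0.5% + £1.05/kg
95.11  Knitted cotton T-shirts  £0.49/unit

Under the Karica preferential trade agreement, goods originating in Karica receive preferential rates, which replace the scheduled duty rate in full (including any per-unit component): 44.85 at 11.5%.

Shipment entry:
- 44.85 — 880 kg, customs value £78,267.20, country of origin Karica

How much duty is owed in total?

£9,000.73

Line 1 (44.85, Karica, 880 kg, £78,267.20):
Base rate for 44.85 is 13.5% + £3.40/kg.
Origin Karica qualifies under the Drenica–Karica agreement and 44.85 is covered: preferential rate 11.5% applies instead.
Duty = £78,267.20 × 11.5% = £9,000.73.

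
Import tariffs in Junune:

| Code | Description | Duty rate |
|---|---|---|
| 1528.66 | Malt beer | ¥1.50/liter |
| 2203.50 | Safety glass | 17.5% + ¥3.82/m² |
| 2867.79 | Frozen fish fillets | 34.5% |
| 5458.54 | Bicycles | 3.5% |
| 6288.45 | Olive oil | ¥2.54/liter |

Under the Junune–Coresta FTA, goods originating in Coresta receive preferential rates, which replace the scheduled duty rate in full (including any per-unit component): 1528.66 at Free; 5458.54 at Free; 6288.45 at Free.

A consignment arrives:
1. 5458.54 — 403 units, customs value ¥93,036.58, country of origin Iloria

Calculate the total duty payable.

¥3,256.28

Line 1 (5458.54, Iloria, 403 units, ¥93,036.58):
Base rate for 5458.54 is 3.5%.
5458.54 has an FTA preferential rate, but origin Iloria is not Coresta; base rate stands.
Duty = ¥93,036.58 × 3.5% = ¥3,256.28.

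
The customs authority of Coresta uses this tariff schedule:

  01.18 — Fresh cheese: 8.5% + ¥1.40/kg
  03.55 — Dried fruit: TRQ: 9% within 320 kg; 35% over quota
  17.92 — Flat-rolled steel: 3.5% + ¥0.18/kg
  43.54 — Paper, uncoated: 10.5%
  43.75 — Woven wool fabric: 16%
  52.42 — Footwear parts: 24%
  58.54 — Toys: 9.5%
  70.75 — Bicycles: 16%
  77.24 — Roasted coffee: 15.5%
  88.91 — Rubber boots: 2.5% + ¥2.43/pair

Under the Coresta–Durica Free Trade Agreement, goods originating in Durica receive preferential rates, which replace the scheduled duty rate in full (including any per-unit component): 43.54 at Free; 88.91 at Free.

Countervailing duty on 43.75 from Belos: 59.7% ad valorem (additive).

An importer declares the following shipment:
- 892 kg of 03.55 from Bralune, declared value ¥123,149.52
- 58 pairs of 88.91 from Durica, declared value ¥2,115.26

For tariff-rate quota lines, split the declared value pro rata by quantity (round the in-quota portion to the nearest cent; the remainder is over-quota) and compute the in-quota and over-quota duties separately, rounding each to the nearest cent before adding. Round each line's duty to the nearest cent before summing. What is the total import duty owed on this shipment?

Line 1 (03.55, Bralune, 892 kg, ¥123,149.52):
Code 03.55 is under a tariff-rate quota (threshold 320 kg). In-quota: 320 kg at 9%; over-quota: 572 kg at 35%.
Pro-rata value split: in-quota = ¥123,149.52 × 320/892 = ¥44,179.20; over-quota = ¥123,149.52 − ¥44,179.20 = ¥78,970.32.
In-quota duty = ¥44,179.20 × 9% = ¥3,976.13. Over-quota duty = ¥78,970.32 × 35% = ¥27,639.61.
Line duty = ¥3,976.13 + ¥27,639.61 = ¥31,615.74.
Line 2 (88.91, Durica, 58 pairs, ¥2,115.26):
Base rate for 88.91 is 2.5% + ¥2.43/pair.
Origin Durica qualifies under the Coresta–Durica agreement and 88.91 is covered: preferential rate Free applies instead.
Duty = ¥2,115.26 × 0% = ¥0.00.
Total = ¥31,615.74 + ¥0.00 = ¥31,615.74.

¥31,615.74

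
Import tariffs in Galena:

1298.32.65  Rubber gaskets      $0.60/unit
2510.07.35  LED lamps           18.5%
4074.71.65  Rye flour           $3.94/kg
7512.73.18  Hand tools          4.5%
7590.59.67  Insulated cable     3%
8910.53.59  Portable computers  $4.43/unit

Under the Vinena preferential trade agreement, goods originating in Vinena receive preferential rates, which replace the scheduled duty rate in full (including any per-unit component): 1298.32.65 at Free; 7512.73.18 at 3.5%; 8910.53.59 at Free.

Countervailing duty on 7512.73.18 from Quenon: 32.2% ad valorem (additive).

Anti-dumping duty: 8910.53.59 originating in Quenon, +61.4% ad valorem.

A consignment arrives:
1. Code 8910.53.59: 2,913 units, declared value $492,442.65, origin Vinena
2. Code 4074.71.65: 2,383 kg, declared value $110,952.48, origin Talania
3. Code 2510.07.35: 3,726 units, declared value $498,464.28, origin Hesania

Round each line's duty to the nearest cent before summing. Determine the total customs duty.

$101,604.91

Line 1 (8910.53.59, Vinena, 2,913 units, $492,442.65):
Base rate for 8910.53.59 is $4.43/unit.
Origin Vinena qualifies under the Galena–Vinena agreement and 8910.53.59 is covered: preferential rate Free applies instead.
The additional-duty order on 8910.53.59 targets Quenon, not Vinena; it does not apply.
Duty = $492,442.65 × 0% = $0.00.
Line 2 (4074.71.65, Talania, 2,383 kg, $110,952.48):
Base rate for 4074.71.65 is $3.94/kg.
Duty = 2,383 × $3.94 = $9,389.02.
Line 3 (2510.07.35, Hesania, 3,726 units, $498,464.28):
Base rate for 2510.07.35 is 18.5%.
Duty = $498,464.28 × 18.5% = $92,215.89.
Total = $0.00 + $9,389.02 + $92,215.89 = $101,604.91.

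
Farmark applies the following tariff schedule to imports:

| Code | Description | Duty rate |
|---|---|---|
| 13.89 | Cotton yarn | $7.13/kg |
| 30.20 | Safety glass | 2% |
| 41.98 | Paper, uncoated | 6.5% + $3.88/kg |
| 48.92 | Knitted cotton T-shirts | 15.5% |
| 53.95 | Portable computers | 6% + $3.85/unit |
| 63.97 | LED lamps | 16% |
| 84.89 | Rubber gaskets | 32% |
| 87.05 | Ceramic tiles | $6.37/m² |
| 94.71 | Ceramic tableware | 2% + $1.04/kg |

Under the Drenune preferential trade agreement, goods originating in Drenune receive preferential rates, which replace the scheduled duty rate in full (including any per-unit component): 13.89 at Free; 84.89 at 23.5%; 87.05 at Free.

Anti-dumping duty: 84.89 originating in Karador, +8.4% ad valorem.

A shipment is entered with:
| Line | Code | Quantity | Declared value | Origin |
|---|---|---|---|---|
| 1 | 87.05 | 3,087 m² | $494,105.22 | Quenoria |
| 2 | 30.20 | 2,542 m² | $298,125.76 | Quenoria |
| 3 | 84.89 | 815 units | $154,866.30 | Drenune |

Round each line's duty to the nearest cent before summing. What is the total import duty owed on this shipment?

Line 1 (87.05, Quenoria, 3,087 m², $494,105.22):
Base rate for 87.05 is $6.37/m².
87.05 has an FTA preferential rate, but origin Quenoria is not Drenune; base rate stands.
Duty = 3,087 × $6.37 = $19,664.19.
Line 2 (30.20, Quenoria, 2,542 m², $298,125.76):
Base rate for 30.20 is 2%.
Duty = $298,125.76 × 2% = $5,962.52.
Line 3 (84.89, Drenune, 815 units, $154,866.30):
Base rate for 84.89 is 32%.
Origin Drenune qualifies under the Farmark–Drenune agreement and 84.89 is covered: preferential rate 23.5% applies instead.
The additional-duty order on 84.89 targets Karador, not Drenune; it does not apply.
Duty = $154,866.30 × 23.5% = $36,393.58.
Total = $19,664.19 + $5,962.52 + $36,393.58 = $62,020.29.

$62,020.29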